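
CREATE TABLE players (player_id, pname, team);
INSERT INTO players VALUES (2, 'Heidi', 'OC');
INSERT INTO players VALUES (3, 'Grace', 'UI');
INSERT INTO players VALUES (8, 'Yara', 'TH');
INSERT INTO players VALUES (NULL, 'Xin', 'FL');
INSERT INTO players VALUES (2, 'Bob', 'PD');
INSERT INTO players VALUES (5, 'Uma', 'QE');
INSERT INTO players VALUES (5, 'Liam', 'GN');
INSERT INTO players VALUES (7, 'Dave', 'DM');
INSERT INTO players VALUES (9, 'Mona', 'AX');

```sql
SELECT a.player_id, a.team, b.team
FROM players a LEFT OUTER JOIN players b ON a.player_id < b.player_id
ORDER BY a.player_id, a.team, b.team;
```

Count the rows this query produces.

28

LEFT JOIN keeps every row from `players a`; unmatched rows get NULL for `players b`'s columns.
Matching on a.player_id < b.player_id. A NULL in a compared column never satisfies the condition.
Matched pairs: 26; unmatched a rows kept: 2.
Total: 26 matched + 2 padded = 28 rows.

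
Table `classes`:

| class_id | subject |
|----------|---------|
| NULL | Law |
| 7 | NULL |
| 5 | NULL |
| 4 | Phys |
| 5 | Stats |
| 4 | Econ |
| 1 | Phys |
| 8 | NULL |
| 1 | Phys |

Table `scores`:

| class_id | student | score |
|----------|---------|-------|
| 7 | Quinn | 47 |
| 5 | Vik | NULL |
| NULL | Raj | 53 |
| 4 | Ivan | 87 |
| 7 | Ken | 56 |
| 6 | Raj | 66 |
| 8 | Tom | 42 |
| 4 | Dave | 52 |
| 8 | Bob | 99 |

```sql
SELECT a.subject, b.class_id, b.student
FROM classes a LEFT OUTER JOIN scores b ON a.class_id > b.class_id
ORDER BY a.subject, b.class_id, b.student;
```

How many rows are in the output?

19

LEFT JOIN keeps every row from `classes`; unmatched rows get NULL for `scores`'s columns.
Matching on a.class_id > b.class_id. A NULL in a compared column never satisfies the condition.
- a row (class_id=NULL): no match → kept, b columns NULL.
- a row (class_id=7): matches 4 b row(s) → 4 output row(s).
- a row (class_id=5): matches 2 b row(s) → 2 output row(s).
- a row (class_id=4): no match → kept, b columns NULL.
- a row (class_id=5): matches 2 b row(s) → 2 output row(s).
- a row (class_id=4): no match → kept, b columns NULL.
- a row (class_id=1): no match → kept, b columns NULL.
- a row (class_id=8): matches 6 b row(s) → 6 output row(s).
- a row (class_id=1): no match → kept, b columns NULL.
Total: 14 matched + 5 padded = 19 rows.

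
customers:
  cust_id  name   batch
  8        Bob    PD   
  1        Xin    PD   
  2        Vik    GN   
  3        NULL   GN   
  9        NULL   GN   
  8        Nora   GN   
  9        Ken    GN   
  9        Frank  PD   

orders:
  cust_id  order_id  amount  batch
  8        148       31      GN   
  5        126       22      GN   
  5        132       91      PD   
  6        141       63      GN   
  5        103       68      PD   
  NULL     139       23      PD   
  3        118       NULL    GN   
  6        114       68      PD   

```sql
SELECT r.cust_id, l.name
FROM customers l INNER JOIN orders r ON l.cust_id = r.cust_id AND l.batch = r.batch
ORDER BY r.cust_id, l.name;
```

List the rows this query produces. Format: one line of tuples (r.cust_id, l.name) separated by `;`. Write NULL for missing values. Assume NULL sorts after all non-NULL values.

INNER JOIN keeps only pairs where the ON condition holds.
Matching on l.cust_id = r.cust_id AND l.batch = r.batch. A NULL in a compared column never satisfies the condition.
- l row (cust_id=8, batch=PD): no match → dropped.
- l row (cust_id=1, batch=PD): no match → dropped.
- l row (cust_id=2, batch=GN): no match → dropped.
- l row (cust_id=3, batch=GN): matches 1 r row(s) → 1 output row(s).
- l row (cust_id=9, batch=GN): no match → dropped.
- l row (cust_id=8, batch=GN): matches 1 r row(s) → 1 output row(s).
- l row (cust_id=9, batch=GN): no match → dropped.
- l row (cust_id=9, batch=PD): no match → dropped.
After projecting and ordering:
r.cust_id | l.name
3 | NULL
8 | Nora

(3, NULL); (8, Nora)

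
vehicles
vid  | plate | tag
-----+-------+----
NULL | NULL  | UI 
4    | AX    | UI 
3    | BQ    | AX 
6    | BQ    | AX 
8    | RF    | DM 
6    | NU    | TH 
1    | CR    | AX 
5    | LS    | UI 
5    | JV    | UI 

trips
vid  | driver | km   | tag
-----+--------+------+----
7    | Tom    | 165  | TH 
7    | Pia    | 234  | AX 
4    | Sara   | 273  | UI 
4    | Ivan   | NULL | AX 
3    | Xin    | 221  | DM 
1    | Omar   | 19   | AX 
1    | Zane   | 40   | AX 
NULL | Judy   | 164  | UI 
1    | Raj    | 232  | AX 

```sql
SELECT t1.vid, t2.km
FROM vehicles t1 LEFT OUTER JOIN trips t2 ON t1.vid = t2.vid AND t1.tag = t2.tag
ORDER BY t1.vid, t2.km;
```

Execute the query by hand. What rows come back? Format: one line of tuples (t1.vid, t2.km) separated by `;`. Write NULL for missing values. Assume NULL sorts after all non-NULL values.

LEFT JOIN keeps every row from `vehicles`; unmatched rows get NULL for `trips`'s columns.
Matching on t1.vid = t2.vid AND t1.tag = t2.tag. A NULL in a compared column never satisfies the condition.
- t1 row (vid=NULL, tag=UI): no match → kept, t2 columns NULL.
- t1 row (vid=4, tag=UI): matches 1 t2 row(s) → 1 output row(s).
- t1 row (vid=3, tag=AX): no match → kept, t2 columns NULL.
- t1 row (vid=6, tag=AX): no match → kept, t2 columns NULL.
- t1 row (vid=8, tag=DM): no match → kept, t2 columns NULL.
- t1 row (vid=6, tag=TH): no match → kept, t2 columns NULL.
- t1 row (vid=1, tag=AX): matches 3 t2 row(s) → 3 output row(s).
- t1 row (vid=5, tag=UI): no match → kept, t2 columns NULL.
- t1 row (vid=5, tag=UI): no match → kept, t2 columns NULL.

(1, 19); (1, 40); (1, 232); (3, NULL); (4, 273); (5, NULL); (5, NULL); (6, NULL); (6, NULL); (8, NULL); (NULL, NULL)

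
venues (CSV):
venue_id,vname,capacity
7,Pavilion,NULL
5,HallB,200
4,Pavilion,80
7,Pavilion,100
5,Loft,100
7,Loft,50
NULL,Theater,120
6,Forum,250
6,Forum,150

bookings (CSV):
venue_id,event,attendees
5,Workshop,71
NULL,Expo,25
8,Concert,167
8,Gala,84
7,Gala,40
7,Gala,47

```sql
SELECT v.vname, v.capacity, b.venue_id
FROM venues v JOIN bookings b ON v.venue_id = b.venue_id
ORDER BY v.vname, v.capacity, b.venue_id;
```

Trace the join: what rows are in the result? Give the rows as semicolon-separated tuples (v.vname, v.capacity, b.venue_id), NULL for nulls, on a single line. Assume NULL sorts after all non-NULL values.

(HallB, 200, 5); (Loft, 50, 7); (Loft, 50, 7); (Loft, 100, 5); (Pavilion, 100, 7); (Pavilion, 100, 7); (Pavilion, NULL, 7); (Pavilion, NULL, 7)

INNER JOIN keeps only pairs where the ON condition holds.
Matching on v.venue_id = b.venue_id. A NULL in a compared column never satisfies the condition.
- v (venue_id=7) pairs with 2 row(s) of b.
- v (venue_id=5) pairs with 1 row(s) of b.
- v (venue_id=4) has no partner → excluded.
- v (venue_id=7) pairs with 2 row(s) of b.
- v (venue_id=5) pairs with 1 row(s) of b.
- v (venue_id=7) pairs with 2 row(s) of b.
- v (venue_id=NULL) has no partner → excluded.
- v (venue_id=6) has no partner → excluded.
- v (venue_id=6) has no partner → excluded.
After projecting and ordering:
v.vname | v.capacity | b.venue_id
HallB | 200 | 5
Loft | 50 | 7
Loft | 50 | 7
Loft | 100 | 5
Pavilion | 100 | 7
Pavilion | 100 | 7
Pavilion | NULL | 7
Pavilion | NULL | 7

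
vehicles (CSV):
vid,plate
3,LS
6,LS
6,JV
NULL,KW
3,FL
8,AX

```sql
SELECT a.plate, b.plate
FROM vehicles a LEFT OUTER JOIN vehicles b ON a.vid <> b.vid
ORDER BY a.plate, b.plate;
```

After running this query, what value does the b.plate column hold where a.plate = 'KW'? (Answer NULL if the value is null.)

LEFT JOIN keeps every row from `vehicles a`; unmatched rows get NULL for `vehicles b`'s columns.
Matching on a.vid <> b.vid. A NULL in a compared column never satisfies the condition.
Matched pairs: 16; unmatched a rows kept: 1.

NULL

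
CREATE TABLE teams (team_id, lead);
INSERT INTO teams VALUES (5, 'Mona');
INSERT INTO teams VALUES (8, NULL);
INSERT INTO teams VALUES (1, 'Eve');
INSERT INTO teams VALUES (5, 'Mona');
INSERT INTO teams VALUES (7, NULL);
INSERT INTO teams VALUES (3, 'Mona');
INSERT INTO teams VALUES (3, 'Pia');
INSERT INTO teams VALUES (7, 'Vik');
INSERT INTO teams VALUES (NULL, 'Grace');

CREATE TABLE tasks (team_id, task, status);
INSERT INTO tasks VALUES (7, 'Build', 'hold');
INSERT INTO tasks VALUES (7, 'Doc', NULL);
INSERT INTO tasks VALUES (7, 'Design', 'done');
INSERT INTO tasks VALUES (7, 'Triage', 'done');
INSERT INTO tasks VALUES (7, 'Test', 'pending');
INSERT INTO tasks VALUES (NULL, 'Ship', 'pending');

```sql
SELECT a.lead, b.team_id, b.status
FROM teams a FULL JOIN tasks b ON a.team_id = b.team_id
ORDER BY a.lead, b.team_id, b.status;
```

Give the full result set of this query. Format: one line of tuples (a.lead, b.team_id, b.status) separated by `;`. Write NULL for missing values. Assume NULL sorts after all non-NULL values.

(Eve, NULL, NULL); (Grace, NULL, NULL); (Mona, NULL, NULL); (Mona, NULL, NULL); (Mona, NULL, NULL); (Pia, NULL, NULL); (Vik, 7, done); (Vik, 7, done); (Vik, 7, hold); (Vik, 7, pending); (Vik, 7, NULL); (NULL, 7, done); (NULL, 7, done); (NULL, 7, hold); (NULL, 7, pending); (NULL, 7, NULL); (NULL, NULL, pending); (NULL, NULL, NULL)

FULL OUTER JOIN keeps every row from both sides; unmatched rows get NULL for the other side's columns.
Matching on a.team_id = b.team_id. A NULL in a compared column never satisfies the condition.
- a[0] team_id=5 → no match; kept with NULLs on the b side.
- a[1] team_id=8 → no match; kept with NULLs on the b side.
- a[2] team_id=1 → no match; kept with NULLs on the b side.
- a[3] team_id=5 → no match; kept with NULLs on the b side.
- a[4] team_id=7 → 5 match(es) in b → 5 row(s).
- a[5] team_id=3 → no match; kept with NULLs on the b side.
- a[6] team_id=3 → no match; kept with NULLs on the b side.
- a[7] team_id=7 → 5 match(es) in b → 5 row(s).
- a[8] team_id=NULL → no match; kept with NULLs on the b side.
- plus 1 unmatched b row(s), each kept with NULL a columns.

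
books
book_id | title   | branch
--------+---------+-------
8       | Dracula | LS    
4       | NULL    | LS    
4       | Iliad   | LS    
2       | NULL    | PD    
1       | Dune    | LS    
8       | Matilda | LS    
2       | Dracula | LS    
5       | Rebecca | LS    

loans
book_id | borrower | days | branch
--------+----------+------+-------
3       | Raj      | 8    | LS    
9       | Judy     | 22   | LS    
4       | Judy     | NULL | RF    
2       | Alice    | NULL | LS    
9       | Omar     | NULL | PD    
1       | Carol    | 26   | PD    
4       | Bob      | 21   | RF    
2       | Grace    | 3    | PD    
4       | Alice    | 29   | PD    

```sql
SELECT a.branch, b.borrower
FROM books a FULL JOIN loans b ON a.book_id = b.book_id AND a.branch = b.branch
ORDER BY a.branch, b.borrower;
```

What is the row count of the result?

15

FULL OUTER JOIN keeps every row from both sides; unmatched rows get NULL for the other side's columns.
Matching on a.book_id = b.book_id AND a.branch = b.branch.
Matched pairs: 2; unmatched a rows kept: 6; unmatched b rows kept: 7.
Total: 2 matched + 13 padded = 15 rows.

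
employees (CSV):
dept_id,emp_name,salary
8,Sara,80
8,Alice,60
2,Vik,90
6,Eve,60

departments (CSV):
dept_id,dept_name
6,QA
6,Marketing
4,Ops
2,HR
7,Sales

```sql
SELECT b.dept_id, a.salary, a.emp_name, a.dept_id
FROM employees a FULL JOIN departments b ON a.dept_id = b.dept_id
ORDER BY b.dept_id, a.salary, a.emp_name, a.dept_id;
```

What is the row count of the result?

7

FULL OUTER JOIN keeps every row from both sides; unmatched rows get NULL for the other side's columns.
Matching on a.dept_id = b.dept_id.
- a row (dept_id=8): no match → kept, b columns NULL.
- a row (dept_id=8): no match → kept, b columns NULL.
- a row (dept_id=2): matches 1 b row(s) → 1 output row(s).
- a row (dept_id=6): matches 2 b row(s) → 2 output row(s).
- 2 row(s) from b found no a partner → padded with NULL.
Total: 3 matched + 4 padded = 7 rows.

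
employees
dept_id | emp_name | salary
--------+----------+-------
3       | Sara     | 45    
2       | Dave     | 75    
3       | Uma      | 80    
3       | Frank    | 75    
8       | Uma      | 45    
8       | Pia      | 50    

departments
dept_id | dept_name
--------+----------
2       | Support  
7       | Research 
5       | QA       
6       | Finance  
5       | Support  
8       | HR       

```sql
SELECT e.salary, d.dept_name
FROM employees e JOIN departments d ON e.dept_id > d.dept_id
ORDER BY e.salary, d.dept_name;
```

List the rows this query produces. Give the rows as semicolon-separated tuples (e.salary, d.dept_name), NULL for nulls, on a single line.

INNER JOIN keeps only pairs where the ON condition holds.
Matching on e.dept_id > d.dept_id.
Matched pairs: 13.

(45, Finance); (45, QA); (45, Research); (45, Support); (45, Support); (45, Support); (50, Finance); (50, QA); (50, Research); (50, Support); (50, Support); (75, Support); (80, Support)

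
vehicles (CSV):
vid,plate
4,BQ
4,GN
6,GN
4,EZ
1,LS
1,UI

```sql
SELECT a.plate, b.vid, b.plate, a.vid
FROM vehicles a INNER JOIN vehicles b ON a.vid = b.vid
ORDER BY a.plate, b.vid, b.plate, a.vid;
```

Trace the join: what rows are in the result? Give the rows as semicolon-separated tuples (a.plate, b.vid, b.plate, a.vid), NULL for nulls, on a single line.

INNER JOIN keeps only pairs where the ON condition holds.
Matching on a.vid = b.vid.
- a[0] vid=4 → 3 match(es) in b → 3 row(s).
- a[1] vid=4 → 3 match(es) in b → 3 row(s).
- a[2] vid=6 → 1 match(es) in b → 1 row(s).
- a[3] vid=4 → 3 match(es) in b → 3 row(s).
- a[4] vid=1 → 2 match(es) in b → 2 row(s).
- a[5] vid=1 → 2 match(es) in b → 2 row(s).

(BQ, 4, BQ, 4); (BQ, 4, EZ, 4); (BQ, 4, GN, 4); (EZ, 4, BQ, 4); (EZ, 4, EZ, 4); (EZ, 4, GN, 4); (GN, 4, BQ, 4); (GN, 4, EZ, 4); (GN, 4, GN, 4); (GN, 6, GN, 6); (LS, 1, LS, 1); (LS, 1, UI, 1); (UI, 1, LS, 1); (UI, 1, UI, 1)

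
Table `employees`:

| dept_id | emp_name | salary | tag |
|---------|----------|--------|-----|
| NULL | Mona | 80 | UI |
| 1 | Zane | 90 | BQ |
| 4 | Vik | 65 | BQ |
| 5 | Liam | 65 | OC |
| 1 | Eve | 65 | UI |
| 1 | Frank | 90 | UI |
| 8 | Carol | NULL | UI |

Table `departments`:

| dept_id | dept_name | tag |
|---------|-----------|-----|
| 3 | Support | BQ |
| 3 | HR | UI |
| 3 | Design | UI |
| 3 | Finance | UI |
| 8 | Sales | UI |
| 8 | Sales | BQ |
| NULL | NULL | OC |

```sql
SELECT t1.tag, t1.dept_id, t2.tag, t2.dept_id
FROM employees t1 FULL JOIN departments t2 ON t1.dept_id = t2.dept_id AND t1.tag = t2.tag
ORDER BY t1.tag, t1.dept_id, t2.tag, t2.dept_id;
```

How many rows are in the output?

13

FULL OUTER JOIN keeps every row from both sides; unmatched rows get NULL for the other side's columns.
Matching on t1.dept_id = t2.dept_id AND t1.tag = t2.tag. A NULL in a compared column never satisfies the condition.
Matched pairs: 1; unmatched t1 rows kept: 6; unmatched t2 rows kept: 6.
Total: 1 matched + 12 padded = 13 rows.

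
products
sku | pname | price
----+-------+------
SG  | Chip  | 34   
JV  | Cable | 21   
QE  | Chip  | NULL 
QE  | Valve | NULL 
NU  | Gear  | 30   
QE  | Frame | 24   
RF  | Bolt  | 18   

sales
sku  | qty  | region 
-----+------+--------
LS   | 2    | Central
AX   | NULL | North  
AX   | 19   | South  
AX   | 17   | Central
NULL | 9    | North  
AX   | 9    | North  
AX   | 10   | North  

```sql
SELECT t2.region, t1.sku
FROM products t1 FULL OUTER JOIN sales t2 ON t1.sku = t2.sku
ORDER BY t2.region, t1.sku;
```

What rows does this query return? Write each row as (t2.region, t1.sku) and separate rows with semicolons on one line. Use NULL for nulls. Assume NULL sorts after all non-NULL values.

FULL OUTER JOIN keeps every row from both sides; unmatched rows get NULL for the other side's columns.
Matching on t1.sku = t2.sku. A NULL in a compared column never satisfies the condition.
- t1[0] sku=SG → no match; kept with NULLs on the t2 side.
- t1[1] sku=JV → no match; kept with NULLs on the t2 side.
- t1[2] sku=QE → no match; kept with NULLs on the t2 side.
- t1[3] sku=QE → no match; kept with NULLs on the t2 side.
- t1[4] sku=NU → no match; kept with NULLs on the t2 side.
- t1[5] sku=QE → no match; kept with NULLs on the t2 side.
- t1[6] sku=RF → no match; kept with NULLs on the t2 side.
- plus 7 unmatched t2 row(s), each kept with NULL t1 columns.

(Central, NULL); (Central, NULL); (North, NULL); (North, NULL); (North, NULL); (North, NULL); (South, NULL); (NULL, JV); (NULL, NU); (NULL, QE); (NULL, QE); (NULL, QE); (NULL, RF); (NULL, SG)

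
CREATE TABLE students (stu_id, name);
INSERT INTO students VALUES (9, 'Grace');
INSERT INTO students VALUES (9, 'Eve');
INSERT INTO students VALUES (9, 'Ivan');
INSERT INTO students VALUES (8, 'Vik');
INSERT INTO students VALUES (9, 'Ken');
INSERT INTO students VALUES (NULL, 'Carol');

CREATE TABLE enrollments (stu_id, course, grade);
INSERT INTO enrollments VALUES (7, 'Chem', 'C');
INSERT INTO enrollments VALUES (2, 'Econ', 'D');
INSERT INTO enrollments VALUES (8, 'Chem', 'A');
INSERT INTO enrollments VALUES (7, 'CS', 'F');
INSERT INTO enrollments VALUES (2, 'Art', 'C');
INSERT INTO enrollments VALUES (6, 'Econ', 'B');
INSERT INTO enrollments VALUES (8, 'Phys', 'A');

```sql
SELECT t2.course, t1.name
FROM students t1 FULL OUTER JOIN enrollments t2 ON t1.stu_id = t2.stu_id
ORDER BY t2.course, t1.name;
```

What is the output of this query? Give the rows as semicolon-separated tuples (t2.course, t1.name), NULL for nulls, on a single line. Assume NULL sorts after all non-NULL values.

(Art, NULL); (CS, NULL); (Chem, Vik); (Chem, NULL); (Econ, NULL); (Econ, NULL); (Phys, Vik); (NULL, Carol); (NULL, Eve); (NULL, Grace); (NULL, Ivan); (NULL, Ken)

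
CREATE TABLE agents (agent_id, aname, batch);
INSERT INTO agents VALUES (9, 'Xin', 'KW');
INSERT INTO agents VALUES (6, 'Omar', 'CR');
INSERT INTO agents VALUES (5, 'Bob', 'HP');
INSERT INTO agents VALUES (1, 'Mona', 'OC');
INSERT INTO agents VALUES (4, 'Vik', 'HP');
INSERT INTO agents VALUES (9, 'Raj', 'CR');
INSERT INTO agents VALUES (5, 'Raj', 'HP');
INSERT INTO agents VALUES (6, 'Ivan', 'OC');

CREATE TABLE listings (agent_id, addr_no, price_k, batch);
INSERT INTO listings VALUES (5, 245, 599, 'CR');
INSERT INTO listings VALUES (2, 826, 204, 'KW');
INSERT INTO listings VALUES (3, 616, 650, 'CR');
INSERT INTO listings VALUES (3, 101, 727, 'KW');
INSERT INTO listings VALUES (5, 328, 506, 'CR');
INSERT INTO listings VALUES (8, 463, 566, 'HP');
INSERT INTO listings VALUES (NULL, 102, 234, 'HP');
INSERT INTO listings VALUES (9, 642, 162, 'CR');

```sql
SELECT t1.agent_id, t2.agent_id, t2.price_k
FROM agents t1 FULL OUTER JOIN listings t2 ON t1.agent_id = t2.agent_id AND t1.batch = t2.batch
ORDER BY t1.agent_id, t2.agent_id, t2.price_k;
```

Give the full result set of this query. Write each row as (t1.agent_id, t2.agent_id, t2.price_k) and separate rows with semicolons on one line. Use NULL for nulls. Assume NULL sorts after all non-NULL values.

(1, NULL, NULL); (4, NULL, NULL); (5, NULL, NULL); (5, NULL, NULL); (6, NULL, NULL); (6, NULL, NULL); (9, 9, 162); (9, NULL, NULL); (NULL, 2, 204); (NULL, 3, 650); (NULL, 3, 727); (NULL, 5, 506); (NULL, 5, 599); (NULL, 8, 566); (NULL, NULL, 234)

FULL OUTER JOIN keeps every row from both sides; unmatched rows get NULL for the other side's columns.
Matching on t1.agent_id = t2.agent_id AND t1.batch = t2.batch. A NULL in a compared column never satisfies the condition.
Matched pairs: 1; unmatched t1 rows kept: 7; unmatched t2 rows kept: 7.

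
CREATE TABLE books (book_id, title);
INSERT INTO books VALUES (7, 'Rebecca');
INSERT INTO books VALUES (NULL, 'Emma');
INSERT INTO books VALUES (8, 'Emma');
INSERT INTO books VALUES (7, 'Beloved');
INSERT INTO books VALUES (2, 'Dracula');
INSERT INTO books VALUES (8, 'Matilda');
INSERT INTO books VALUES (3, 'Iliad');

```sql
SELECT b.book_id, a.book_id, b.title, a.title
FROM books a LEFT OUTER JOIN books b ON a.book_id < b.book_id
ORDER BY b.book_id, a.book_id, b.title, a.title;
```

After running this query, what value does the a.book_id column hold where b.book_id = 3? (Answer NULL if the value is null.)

2

LEFT JOIN keeps every row from `books a`; unmatched rows get NULL for `books b`'s columns.
Matching on a.book_id < b.book_id. A NULL in a compared column never satisfies the condition.
- a (book_id=7) pairs with 2 row(s) of b.
- a (book_id=NULL) has no partner → padded with NULL.
- a (book_id=8) has no partner → padded with NULL.
- a (book_id=7) pairs with 2 row(s) of b.
- a (book_id=2) pairs with 5 row(s) of b.
- a (book_id=8) has no partner → padded with NULL.
- a (book_id=3) pairs with 4 row(s) of b.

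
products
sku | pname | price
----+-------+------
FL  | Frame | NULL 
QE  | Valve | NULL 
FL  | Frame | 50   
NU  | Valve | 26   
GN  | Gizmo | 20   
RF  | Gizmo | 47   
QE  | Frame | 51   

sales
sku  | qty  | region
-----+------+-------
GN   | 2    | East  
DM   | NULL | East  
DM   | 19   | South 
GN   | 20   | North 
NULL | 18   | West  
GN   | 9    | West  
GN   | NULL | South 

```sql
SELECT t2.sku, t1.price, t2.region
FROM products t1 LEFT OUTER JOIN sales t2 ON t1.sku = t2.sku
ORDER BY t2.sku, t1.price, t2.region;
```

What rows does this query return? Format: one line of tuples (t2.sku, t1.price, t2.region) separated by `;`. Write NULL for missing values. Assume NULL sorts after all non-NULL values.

(GN, 20, East); (GN, 20, North); (GN, 20, South); (GN, 20, West); (NULL, 26, NULL); (NULL, 47, NULL); (NULL, 50, NULL); (NULL, 51, NULL); (NULL, NULL, NULL); (NULL, NULL, NULL)

LEFT JOIN keeps every row from `products`; unmatched rows get NULL for `sales`'s columns.
Matching on t1.sku = t2.sku. A NULL in a compared column never satisfies the condition.
- t1 row (sku=FL): no match → kept, t2 columns NULL.
- t1 row (sku=QE): no match → kept, t2 columns NULL.
- t1 row (sku=FL): no match → kept, t2 columns NULL.
- t1 row (sku=NU): no match → kept, t2 columns NULL.
- t1 row (sku=GN): matches 4 t2 row(s) → 4 output row(s).
- t1 row (sku=RF): no match → kept, t2 columns NULL.
- t1 row (sku=QE): no match → kept, t2 columns NULL.
After projecting and ordering:
t2.sku | t1.price | t2.region
GN | 20 | East
GN | 20 | North
GN | 20 | South
GN | 20 | West
NULL | 26 | NULL
NULL | 47 | NULL
NULL | 50 | NULL
NULL | 51 | NULL
NULL | NULL | NULL
NULL | NULL | NULL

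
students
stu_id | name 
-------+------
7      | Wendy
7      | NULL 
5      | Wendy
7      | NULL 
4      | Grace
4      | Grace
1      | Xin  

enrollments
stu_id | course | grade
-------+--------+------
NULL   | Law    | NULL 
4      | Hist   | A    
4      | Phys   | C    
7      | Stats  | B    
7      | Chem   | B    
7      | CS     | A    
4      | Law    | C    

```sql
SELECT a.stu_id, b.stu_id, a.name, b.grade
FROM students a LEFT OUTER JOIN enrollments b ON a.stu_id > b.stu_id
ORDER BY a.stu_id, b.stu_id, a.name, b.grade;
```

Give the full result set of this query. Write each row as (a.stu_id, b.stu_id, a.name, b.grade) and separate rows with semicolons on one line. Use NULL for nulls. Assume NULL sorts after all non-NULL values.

(1, NULL, Xin, NULL); (4, NULL, Grace, NULL); (4, NULL, Grace, NULL); (5, 4, Wendy, A); (5, 4, Wendy, C); (5, 4, Wendy, C); (7, 4, Wendy, A); (7, 4, Wendy, C); (7, 4, Wendy, C); (7, 4, NULL, A); (7, 4, NULL, A); (7, 4, NULL, C); (7, 4, NULL, C); (7, 4, NULL, C); (7, 4, NULL, C)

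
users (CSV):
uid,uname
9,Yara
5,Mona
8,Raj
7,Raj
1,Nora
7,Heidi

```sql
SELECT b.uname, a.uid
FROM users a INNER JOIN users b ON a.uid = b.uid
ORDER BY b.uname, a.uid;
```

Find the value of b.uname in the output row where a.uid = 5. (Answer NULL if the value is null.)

INNER JOIN keeps only pairs where the ON condition holds.
Matching on a.uid = b.uid.
Matched pairs: 8.

Mona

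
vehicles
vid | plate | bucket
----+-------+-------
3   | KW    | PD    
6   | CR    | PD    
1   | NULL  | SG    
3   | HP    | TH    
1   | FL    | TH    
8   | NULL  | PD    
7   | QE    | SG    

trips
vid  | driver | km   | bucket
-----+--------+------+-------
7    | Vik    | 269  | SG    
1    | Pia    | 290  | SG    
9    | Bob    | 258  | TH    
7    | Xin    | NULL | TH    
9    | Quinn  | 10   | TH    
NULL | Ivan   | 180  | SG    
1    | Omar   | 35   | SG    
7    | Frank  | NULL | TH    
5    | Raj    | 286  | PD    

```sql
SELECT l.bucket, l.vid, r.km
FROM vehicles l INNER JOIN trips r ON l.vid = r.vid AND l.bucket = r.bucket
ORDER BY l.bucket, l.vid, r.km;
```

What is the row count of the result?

3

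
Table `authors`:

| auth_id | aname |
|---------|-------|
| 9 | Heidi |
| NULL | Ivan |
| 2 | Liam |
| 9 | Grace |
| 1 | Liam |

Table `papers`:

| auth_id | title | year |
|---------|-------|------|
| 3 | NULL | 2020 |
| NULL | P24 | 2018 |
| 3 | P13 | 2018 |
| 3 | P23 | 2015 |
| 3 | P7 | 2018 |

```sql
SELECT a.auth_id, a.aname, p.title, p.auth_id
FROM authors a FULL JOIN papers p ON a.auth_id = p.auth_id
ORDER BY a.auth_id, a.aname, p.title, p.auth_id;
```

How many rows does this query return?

FULL OUTER JOIN keeps every row from both sides; unmatched rows get NULL for the other side's columns.
Matching on a.auth_id = p.auth_id. A NULL in a compared column never satisfies the condition.
- a[0] auth_id=9 → no match; kept with NULLs on the p side.
- a[1] auth_id=NULL → no match; kept with NULLs on the p side.
- a[2] auth_id=2 → no match; kept with NULLs on the p side.
- a[3] auth_id=9 → no match; kept with NULLs on the p side.
- a[4] auth_id=1 → no match; kept with NULLs on the p side.
- 5 row(s) from p found no a partner → padded with NULL.
Total: 0 matched + 10 padded = 10 rows.

10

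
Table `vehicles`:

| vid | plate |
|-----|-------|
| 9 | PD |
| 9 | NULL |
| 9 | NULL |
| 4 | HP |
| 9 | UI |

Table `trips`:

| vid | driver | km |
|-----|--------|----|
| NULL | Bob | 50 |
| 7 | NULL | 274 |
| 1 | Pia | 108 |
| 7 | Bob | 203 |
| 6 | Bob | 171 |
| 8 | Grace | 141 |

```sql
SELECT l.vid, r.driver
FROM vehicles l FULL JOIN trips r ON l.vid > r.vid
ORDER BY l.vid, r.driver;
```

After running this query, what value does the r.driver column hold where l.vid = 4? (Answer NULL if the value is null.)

Pia

FULL OUTER JOIN keeps every row from both sides; unmatched rows get NULL for the other side's columns.
Matching on l.vid > r.vid. A NULL in a compared column never satisfies the condition.
- l (vid=9) pairs with 5 row(s) of r.
- l (vid=9) pairs with 5 row(s) of r.
- l (vid=9) pairs with 5 row(s) of r.
- l (vid=4) pairs with 1 row(s) of r.
- l (vid=9) pairs with 5 row(s) of r.
- 1 row(s) from r found no l partner → padded with NULL.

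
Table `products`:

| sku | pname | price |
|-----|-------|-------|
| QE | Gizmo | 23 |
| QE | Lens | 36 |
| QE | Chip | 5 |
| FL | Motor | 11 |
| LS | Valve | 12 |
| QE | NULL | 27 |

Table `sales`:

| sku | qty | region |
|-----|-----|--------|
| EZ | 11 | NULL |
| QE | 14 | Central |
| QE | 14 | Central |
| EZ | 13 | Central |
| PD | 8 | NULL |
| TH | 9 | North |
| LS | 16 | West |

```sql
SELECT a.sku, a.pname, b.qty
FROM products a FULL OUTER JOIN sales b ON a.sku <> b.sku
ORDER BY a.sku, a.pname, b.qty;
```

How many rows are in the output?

33

FULL OUTER JOIN keeps every row from both sides; unmatched rows get NULL for the other side's columns.
Matching on a.sku <> b.sku.
Matched pairs: 33; unmatched a rows kept: 0; unmatched b rows kept: 0.
Total: 33 rows.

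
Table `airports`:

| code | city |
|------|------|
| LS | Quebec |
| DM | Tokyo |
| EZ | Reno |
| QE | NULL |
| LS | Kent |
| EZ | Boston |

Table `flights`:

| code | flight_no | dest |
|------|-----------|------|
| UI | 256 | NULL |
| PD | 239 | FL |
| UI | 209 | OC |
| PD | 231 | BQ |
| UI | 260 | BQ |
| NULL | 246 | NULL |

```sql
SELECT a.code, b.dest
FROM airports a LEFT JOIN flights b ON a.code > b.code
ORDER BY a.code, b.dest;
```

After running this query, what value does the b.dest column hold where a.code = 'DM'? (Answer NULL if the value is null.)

LEFT JOIN keeps every row from `airports`; unmatched rows get NULL for `flights`'s columns.
Matching on a.code > b.code. A NULL in a compared column never satisfies the condition.
Matched pairs: 2; unmatched a rows kept: 5.

NULL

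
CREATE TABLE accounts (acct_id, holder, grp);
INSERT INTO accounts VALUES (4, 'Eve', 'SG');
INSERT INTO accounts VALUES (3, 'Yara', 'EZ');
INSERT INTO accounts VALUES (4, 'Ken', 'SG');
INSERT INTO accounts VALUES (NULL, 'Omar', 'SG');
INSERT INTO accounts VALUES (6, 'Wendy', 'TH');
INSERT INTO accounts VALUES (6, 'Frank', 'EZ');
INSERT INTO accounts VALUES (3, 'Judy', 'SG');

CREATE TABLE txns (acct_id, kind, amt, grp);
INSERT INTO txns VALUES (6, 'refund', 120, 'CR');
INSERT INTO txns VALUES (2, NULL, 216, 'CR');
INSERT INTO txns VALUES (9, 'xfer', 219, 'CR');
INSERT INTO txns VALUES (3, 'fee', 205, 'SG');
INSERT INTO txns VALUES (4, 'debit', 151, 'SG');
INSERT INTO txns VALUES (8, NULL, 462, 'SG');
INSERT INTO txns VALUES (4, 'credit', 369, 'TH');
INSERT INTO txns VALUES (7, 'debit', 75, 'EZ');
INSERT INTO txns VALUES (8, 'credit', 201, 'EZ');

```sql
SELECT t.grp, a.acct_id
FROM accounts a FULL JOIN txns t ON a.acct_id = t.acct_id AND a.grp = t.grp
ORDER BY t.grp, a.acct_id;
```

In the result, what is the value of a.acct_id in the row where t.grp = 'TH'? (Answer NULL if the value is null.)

NULL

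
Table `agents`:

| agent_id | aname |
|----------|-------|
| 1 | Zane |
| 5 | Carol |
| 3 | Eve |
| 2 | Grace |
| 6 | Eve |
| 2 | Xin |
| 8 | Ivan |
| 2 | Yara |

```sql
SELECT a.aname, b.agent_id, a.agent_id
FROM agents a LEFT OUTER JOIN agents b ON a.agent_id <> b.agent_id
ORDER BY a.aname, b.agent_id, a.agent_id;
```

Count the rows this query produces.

50

LEFT JOIN keeps every row from `agents a`; unmatched rows get NULL for `agents b`'s columns.
Matching on a.agent_id <> b.agent_id.
- a (agent_id=1) pairs with 7 row(s) of b.
- a (agent_id=5) pairs with 7 row(s) of b.
- a (agent_id=3) pairs with 7 row(s) of b.
- a (agent_id=2) pairs with 5 row(s) of b.
- a (agent_id=6) pairs with 7 row(s) of b.
- a (agent_id=2) pairs with 5 row(s) of b.
- a (agent_id=8) pairs with 7 row(s) of b.
- a (agent_id=2) pairs with 5 row(s) of b.
Total: 50 rows.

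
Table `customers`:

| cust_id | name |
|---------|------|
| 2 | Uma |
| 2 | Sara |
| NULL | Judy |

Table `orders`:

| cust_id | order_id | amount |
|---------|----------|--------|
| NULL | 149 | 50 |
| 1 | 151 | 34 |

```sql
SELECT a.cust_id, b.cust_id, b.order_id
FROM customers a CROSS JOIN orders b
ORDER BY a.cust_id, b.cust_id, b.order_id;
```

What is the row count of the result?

6

CROSS JOIN pairs every row of `customers` with every row of `orders`: 3 × 2 = 6 rows.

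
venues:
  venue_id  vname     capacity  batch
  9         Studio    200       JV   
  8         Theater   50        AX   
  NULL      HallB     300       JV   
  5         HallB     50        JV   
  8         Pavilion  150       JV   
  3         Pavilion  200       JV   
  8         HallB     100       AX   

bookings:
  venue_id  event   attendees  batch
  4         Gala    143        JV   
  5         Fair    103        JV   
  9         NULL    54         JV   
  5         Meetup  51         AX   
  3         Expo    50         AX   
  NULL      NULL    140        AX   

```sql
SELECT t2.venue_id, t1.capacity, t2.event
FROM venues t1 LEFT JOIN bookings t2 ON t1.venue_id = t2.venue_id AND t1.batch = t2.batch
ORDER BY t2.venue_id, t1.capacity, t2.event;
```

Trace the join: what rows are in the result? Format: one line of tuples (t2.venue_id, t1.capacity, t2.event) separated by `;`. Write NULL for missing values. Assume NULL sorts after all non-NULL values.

(5, 50, Fair); (9, 200, NULL); (NULL, 50, NULL); (NULL, 100, NULL); (NULL, 150, NULL); (NULL, 200, NULL); (NULL, 300, NULL)

LEFT JOIN keeps every row from `venues`; unmatched rows get NULL for `bookings`'s columns.
Matching on t1.venue_id = t2.venue_id AND t1.batch = t2.batch. A NULL in a compared column never satisfies the condition.
Matched pairs: 2; unmatched t1 rows kept: 5.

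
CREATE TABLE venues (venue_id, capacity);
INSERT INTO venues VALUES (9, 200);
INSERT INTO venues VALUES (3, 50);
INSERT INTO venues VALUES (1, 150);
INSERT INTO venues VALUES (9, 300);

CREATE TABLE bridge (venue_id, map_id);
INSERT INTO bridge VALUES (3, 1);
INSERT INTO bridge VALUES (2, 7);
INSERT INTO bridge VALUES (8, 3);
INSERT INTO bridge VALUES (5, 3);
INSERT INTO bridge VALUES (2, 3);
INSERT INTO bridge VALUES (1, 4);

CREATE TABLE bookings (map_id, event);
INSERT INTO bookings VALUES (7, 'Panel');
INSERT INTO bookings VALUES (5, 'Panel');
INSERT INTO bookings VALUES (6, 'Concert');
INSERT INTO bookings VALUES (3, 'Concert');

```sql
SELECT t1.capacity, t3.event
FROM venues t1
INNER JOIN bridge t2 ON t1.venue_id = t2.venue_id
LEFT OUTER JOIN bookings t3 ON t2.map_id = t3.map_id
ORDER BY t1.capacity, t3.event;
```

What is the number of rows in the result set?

Evaluate left to right. First `venues t1 INNER JOIN bridge t2` on venue_id: 2 row(s).
Then LEFT JOIN `bookings t3` on map_id: each of those 2 rows is kept; rows whose t2.map_id has no match in t3 get NULL for t3's columns.
Result: 2 row(s).

2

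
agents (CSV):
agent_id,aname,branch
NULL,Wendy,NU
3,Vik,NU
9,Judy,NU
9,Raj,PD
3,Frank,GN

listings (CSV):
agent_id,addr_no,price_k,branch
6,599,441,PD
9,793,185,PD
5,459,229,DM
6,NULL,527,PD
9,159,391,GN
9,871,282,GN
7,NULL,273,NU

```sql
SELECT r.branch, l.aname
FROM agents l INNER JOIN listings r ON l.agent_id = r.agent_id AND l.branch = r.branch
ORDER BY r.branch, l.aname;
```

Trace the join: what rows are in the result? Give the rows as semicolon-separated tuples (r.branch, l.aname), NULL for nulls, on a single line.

(PD, Raj)

INNER JOIN keeps only pairs where the ON condition holds.
Matching on l.agent_id = r.agent_id AND l.branch = r.branch. A NULL in a compared column never satisfies the condition.
- l[0] agent_id=NULL, branch=NU → no match; dropped.
- l[1] agent_id=3, branch=NU → no match; dropped.
- l[2] agent_id=9, branch=NU → no match; dropped.
- l[3] agent_id=9, branch=PD → 1 match(es) in r → 1 row(s).
- l[4] agent_id=3, branch=GN → no match; dropped.
After projecting and ordering:
r.branch | l.aname
PD | Raj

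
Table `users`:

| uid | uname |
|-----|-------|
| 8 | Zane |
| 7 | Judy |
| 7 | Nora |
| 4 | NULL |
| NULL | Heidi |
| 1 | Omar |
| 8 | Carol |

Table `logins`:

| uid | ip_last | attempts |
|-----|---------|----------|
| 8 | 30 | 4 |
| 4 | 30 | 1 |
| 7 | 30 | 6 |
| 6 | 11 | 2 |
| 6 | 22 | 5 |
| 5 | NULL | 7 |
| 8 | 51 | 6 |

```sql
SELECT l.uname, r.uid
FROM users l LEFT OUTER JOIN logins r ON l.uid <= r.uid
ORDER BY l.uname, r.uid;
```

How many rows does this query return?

LEFT JOIN keeps every row from `users`; unmatched rows get NULL for `logins`'s columns.
Matching on l.uid <= r.uid. A NULL in a compared column never satisfies the condition.
- uid=8: 2 matching r row(s), so 2 row(s) emitted.
- uid=7: 3 matching r row(s), so 3 row(s) emitted.
- uid=7: 3 matching r row(s), so 3 row(s) emitted.
- uid=4: 7 matching r row(s), so 7 row(s) emitted.
- uid=NULL: no r row matches, row kept with r columns NULL.
- uid=1: 7 matching r row(s), so 7 row(s) emitted.
- uid=8: 2 matching r row(s), so 2 row(s) emitted.
Total: 24 matched + 1 padded = 25 rows.

25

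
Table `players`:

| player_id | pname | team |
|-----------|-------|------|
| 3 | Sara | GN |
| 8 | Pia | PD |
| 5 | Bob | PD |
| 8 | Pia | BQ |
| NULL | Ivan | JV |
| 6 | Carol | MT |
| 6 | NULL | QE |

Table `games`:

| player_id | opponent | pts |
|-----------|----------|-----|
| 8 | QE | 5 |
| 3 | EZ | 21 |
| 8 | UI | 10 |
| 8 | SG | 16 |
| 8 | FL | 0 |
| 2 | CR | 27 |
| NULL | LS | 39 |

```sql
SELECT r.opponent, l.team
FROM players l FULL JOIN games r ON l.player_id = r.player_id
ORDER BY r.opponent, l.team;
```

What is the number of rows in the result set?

FULL OUTER JOIN keeps every row from both sides; unmatched rows get NULL for the other side's columns.
Matching on l.player_id = r.player_id. A NULL in a compared column never satisfies the condition.
- l[0] player_id=3 → 1 match(es) in r → 1 row(s).
- l[1] player_id=8 → 4 match(es) in r → 4 row(s).
- l[2] player_id=5 → no match; kept with NULLs on the r side.
- l[3] player_id=8 → 4 match(es) in r → 4 row(s).
- l[4] player_id=NULL → no match; kept with NULLs on the r side.
- l[5] player_id=6 → no match; kept with NULLs on the r side.
- l[6] player_id=6 → no match; kept with NULLs on the r side.
- 2 row(s) from r found no l partner → padded with NULL.
Total: 9 matched + 6 padded = 15 rows.

15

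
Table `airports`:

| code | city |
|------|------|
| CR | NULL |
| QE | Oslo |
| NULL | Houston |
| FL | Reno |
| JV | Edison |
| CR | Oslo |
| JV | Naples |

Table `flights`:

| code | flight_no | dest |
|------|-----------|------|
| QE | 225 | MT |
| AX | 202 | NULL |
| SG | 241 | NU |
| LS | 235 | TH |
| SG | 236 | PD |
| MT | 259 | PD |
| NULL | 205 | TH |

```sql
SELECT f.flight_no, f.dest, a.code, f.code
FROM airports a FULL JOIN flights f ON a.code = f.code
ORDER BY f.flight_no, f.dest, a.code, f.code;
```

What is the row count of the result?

13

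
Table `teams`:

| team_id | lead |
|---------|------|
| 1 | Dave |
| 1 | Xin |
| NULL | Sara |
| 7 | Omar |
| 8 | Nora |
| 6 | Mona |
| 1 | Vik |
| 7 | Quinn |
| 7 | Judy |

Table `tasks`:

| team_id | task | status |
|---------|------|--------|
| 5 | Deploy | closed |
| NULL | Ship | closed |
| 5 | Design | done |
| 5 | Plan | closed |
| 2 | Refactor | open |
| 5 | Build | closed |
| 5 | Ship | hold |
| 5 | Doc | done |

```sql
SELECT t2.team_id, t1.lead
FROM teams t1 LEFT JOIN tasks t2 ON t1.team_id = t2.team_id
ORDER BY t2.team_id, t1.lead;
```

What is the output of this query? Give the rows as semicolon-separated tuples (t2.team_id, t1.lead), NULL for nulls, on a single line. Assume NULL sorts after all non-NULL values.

(NULL, Dave); (NULL, Judy); (NULL, Mona); (NULL, Nora); (NULL, Omar); (NULL, Quinn); (NULL, Sara); (NULL, Vik); (NULL, Xin)

LEFT JOIN keeps every row from `teams`; unmatched rows get NULL for `tasks`'s columns.
Matching on t1.team_id = t2.team_id. A NULL in a compared column never satisfies the condition.
- t1 row (team_id=1): no match → kept, t2 columns NULL.
- t1 row (team_id=1): no match → kept, t2 columns NULL.
- t1 row (team_id=NULL): no match → kept, t2 columns NULL.
- t1 row (team_id=7): no match → kept, t2 columns NULL.
- t1 row (team_id=8): no match → kept, t2 columns NULL.
- t1 row (team_id=6): no match → kept, t2 columns NULL.
- t1 row (team_id=1): no match → kept, t2 columns NULL.
- t1 row (team_id=7): no match → kept, t2 columns NULL.
- t1 row (team_id=7): no match → kept, t2 columns NULL.
After projecting and ordering:
t2.team_id | t1.lead
NULL | Dave
NULL | Judy
NULL | Mona
NULL | Nora
NULL | Omar
NULL | Quinn
NULL | Sara
NULL | Vik
NULL | Xin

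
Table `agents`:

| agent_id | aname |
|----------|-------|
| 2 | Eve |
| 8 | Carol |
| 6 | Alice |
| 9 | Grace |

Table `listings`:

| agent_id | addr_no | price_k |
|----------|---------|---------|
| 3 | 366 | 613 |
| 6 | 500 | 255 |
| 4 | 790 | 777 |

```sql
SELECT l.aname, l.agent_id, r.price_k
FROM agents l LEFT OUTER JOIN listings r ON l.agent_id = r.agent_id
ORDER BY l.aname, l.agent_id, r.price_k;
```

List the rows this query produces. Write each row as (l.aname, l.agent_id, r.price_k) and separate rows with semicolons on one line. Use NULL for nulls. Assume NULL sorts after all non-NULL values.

(Alice, 6, 255); (Carol, 8, NULL); (Eve, 2, NULL); (Grace, 9, NULL)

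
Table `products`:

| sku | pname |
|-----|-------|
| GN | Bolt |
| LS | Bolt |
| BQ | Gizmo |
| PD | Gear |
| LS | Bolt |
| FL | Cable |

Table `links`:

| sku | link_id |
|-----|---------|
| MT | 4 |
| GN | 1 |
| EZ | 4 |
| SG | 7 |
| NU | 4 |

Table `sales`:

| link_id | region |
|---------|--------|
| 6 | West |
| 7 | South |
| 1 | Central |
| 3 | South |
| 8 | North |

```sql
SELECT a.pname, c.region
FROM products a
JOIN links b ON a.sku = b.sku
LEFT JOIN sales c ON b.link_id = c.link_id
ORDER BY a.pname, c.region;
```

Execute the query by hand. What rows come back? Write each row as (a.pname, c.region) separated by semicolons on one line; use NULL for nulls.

(Bolt, Central)

Joins associate left-to-right: products INNER JOIN links on sku gives 1 intermediate row(s).
Then LEFT JOIN `sales c` on link_id: each of those 1 rows is kept; rows whose b.link_id has no match in c get NULL for c's columns.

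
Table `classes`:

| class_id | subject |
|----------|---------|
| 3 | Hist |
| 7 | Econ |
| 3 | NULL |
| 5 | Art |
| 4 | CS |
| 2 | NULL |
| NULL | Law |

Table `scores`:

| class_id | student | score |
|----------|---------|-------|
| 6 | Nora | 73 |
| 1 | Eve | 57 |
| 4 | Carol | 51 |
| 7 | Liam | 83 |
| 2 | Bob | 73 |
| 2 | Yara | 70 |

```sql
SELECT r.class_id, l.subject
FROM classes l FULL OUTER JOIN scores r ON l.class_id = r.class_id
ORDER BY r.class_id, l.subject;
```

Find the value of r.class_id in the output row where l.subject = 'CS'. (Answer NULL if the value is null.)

4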